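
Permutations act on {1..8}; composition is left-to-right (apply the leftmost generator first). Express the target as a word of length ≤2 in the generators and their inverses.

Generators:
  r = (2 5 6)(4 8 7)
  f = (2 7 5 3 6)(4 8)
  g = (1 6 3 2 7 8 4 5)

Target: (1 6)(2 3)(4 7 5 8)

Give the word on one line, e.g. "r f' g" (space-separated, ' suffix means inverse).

g' r

  after g': (1 5 4 8 7 2 3 6)
  after r: (1 6)(2 3)(4 7 5 8)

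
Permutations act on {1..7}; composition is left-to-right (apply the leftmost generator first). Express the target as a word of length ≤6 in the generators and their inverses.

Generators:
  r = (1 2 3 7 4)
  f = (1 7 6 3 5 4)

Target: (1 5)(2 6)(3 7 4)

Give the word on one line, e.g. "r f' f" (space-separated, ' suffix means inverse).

f r f' r

  after f: (1 7 6 3 5 4)
  after r: (1 4 2 3 5)(6 7)
  after f': (1 5 4 2 6)
  after r: (1 5)(2 6)(3 7 4)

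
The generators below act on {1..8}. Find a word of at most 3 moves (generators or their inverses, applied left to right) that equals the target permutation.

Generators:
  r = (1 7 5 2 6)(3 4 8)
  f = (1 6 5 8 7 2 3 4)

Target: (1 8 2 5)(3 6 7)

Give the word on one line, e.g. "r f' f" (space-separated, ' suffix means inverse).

f' r

  after f': (1 4 3 2 7 8 5 6)
  after r: (1 8 2 5)(3 6 7)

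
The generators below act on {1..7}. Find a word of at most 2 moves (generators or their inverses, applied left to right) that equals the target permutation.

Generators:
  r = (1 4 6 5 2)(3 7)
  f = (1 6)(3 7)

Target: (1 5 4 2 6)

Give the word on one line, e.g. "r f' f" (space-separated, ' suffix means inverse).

  after r': (1 2 5 6 4)(3 7)
  after r': (1 5 4 2 6)

r' r'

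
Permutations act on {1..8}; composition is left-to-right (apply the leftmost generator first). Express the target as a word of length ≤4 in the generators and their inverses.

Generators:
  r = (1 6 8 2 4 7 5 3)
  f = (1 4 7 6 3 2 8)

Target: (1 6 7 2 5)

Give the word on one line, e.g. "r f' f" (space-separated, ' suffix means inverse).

  after f: (1 4 7 6 3 2 8)
  after r': (1 2 6 5 7)(3 8)
  after f: (1 8 2 3)(4 7)(5 6)
  after r': (1 6 7 2 5)

f r' f r'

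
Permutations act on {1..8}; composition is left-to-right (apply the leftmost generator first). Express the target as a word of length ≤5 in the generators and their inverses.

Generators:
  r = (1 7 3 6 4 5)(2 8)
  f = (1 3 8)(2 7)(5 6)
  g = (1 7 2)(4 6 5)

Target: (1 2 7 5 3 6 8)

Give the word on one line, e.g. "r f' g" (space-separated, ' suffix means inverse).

r g' r f'

  after r: (1 7 3 6 4 5)(2 8)
  after g': (2 8 7 3 4 6 5)
  after r: (1 7 6)(3 5 8)
  after f': (1 2 7 5 3 6 8)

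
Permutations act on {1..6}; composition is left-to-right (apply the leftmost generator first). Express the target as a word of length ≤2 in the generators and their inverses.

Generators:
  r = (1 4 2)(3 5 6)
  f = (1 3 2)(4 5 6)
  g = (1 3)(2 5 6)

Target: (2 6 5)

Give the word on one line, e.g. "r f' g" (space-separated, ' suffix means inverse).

  after g: (1 3)(2 5 6)
  after g: (2 6 5)

g g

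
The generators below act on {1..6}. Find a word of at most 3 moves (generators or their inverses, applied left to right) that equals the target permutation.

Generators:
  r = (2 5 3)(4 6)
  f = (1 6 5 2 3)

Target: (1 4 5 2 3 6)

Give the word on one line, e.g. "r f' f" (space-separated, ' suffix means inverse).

  after f: (1 6 5 2 3)
  after r: (1 4 6 3)
  after f: (1 4 5 2 3 6)

f r f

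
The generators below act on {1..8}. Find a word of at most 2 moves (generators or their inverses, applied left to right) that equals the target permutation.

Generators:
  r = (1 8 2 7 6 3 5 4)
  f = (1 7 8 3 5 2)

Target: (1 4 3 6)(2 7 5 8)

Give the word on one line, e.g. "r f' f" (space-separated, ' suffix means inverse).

r' f'

  after r': (1 4 5 3 6 7 2 8)
  after f': (1 4 3 6)(2 7 5 8)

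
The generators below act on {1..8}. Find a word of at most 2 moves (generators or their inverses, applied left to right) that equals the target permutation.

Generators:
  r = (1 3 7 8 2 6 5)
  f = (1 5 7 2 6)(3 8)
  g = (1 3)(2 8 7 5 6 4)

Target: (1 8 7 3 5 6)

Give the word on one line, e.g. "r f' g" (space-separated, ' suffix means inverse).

r f'

  after r: (1 3 7 8 2 6 5)
  after f': (1 8 7 3 5 6)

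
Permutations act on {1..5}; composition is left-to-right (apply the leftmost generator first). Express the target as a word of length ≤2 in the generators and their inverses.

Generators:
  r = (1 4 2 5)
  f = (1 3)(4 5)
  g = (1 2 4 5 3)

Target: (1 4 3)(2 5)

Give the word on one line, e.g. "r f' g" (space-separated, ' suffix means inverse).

r' f'

  after r': (1 5 2 4)
  after f': (1 4 3)(2 5)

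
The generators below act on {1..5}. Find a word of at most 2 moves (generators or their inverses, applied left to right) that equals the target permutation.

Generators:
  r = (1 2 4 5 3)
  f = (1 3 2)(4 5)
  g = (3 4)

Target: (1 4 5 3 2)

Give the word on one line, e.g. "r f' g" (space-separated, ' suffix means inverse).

  after f: (1 3 2)(4 5)
  after g': (1 4 5 3 2)

f g'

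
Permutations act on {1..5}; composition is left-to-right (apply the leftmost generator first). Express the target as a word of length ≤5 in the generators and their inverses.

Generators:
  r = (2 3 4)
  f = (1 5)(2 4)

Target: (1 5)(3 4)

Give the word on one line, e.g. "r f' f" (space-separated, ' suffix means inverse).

f' r' r'

  after f': (1 5)(2 4)
  after r': (1 5)(2 3)
  after r': (1 5)(3 4)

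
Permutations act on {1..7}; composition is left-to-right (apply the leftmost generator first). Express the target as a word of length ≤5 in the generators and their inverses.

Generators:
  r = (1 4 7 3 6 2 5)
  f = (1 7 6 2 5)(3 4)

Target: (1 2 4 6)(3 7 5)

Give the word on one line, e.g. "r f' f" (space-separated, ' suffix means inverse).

f' f' f' r

  after f': (1 5 2 6 7)(3 4)
  after f': (1 2 7 5 6)
  after f': (1 6 5 7 2)(3 4)
  after r: (1 2 4 6)(3 7 5)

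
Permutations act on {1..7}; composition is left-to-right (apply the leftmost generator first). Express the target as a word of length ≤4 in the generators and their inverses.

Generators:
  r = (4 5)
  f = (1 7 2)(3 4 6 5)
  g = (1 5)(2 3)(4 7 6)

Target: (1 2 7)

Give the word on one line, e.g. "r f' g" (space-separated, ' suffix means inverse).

r' f r f

  after r': (4 5)
  after f: (1 7 2)(3 4)(5 6)
  after r: (1 7 2)(3 5 6 4)
  after f: (1 2 7)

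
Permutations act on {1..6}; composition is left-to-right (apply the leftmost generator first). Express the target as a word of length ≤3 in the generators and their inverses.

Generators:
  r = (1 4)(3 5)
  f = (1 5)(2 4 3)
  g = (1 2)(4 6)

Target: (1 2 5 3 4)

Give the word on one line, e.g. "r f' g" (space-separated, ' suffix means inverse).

f r f

  after f: (1 5)(2 4 3)
  after r: (1 3 2)(4 5)
  after f: (1 2 5 3 4)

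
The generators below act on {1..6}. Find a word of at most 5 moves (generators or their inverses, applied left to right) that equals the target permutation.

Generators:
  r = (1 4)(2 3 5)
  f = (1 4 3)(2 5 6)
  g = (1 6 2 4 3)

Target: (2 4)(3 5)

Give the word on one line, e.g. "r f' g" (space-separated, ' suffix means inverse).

  after r: (1 4)(2 3 5)
  after g': (1 2 4 3 5 6)
  after r: (1 3 2)(4 5 6)
  after g': (1 4 5)(2 3 6)
  after f': (2 4)(3 5)

r g' r g' f'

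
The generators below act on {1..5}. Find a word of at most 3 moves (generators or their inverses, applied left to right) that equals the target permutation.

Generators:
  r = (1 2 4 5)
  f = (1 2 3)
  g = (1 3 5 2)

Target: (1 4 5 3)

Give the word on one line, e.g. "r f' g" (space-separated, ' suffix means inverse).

f r f'

  after f: (1 2 3)
  after r: (1 4 5)(2 3)
  after f': (1 4 5 3)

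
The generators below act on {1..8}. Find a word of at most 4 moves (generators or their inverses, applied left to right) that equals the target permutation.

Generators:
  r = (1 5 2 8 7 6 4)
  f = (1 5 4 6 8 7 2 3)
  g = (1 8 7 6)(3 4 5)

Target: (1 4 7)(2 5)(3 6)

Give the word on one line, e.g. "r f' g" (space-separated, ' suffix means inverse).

f' r r g

  after f': (1 3 2 7 8 6 4 5)
  after r: (1 3 8 4 2 6)
  after r: (1 3 7 6 5 2 4 8)
  after g: (1 4 7)(2 5)(3 6)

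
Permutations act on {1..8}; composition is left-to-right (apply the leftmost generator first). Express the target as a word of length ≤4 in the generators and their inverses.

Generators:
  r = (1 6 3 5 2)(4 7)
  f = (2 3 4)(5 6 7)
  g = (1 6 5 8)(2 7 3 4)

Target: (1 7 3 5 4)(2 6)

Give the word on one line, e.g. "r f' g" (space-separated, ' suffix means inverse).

  after f: (2 3 4)(5 6 7)
  after r: (1 6 4)(2 5 3 7)
  after f: (1 7 3 5 4)(2 6)

f r f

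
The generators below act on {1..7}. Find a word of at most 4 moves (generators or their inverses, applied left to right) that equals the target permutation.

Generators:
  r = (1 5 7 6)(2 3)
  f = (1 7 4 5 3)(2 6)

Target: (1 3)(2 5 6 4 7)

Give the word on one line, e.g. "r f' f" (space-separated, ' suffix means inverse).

r' f r

  after r': (1 6 7 5)(2 3)
  after f: (1 2)(3 6 4 5 7)
  after r: (1 3)(2 5 6 4 7)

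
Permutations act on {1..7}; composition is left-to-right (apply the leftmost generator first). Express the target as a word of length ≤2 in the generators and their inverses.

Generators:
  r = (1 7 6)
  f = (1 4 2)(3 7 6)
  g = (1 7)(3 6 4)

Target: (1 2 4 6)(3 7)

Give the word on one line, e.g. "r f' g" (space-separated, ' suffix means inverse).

  after f': (1 2 4)(3 6 7)
  after r': (1 2 4 6)(3 7)

f' r'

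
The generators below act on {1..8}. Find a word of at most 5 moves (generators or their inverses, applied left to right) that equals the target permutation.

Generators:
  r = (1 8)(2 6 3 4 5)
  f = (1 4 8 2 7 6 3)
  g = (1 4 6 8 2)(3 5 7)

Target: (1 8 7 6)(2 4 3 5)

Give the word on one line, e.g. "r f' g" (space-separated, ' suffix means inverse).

r g r g

  after r: (1 8)(2 6 3 4 5)
  after g: (1 2 8 4 7 3 6 5)
  after r: (1 6 2)(4 7)(5 8)
  after g: (1 8 7 6)(2 4 3 5)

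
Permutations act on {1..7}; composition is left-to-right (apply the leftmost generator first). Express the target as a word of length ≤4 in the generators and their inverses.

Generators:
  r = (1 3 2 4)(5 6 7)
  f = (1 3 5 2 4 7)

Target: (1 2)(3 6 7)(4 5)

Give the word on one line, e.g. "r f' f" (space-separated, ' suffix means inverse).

f r

  after f: (1 3 5 2 4 7)
  after r: (1 2)(3 6 7)(4 5)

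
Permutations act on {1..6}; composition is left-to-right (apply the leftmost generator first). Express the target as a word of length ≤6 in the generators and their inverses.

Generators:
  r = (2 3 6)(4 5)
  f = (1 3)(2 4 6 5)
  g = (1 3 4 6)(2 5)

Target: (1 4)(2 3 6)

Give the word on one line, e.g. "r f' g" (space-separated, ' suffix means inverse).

f' f' r' g' f'

  after f': (1 3)(2 5 6 4)
  after f': (2 6)(4 5)
  after r': (2 3)
  after g': (1 6 4 3 5 2)
  after f': (1 4)(2 3 6)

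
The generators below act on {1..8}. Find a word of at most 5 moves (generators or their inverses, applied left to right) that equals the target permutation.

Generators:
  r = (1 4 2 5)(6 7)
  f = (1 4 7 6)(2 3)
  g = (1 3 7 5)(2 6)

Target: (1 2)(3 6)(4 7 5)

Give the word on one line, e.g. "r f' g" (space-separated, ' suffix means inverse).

g' g' g' f

  after g': (1 5 7 3)(2 6)
  after g': (1 7)(3 5)
  after g': (1 3 7 5)(2 6)
  after f: (1 2)(3 6)(4 7 5)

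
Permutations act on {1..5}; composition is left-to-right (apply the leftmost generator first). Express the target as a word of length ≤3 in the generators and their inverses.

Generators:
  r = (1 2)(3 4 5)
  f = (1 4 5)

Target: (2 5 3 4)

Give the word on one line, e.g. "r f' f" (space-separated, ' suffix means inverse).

f' r' f'

  after f': (1 5 4)
  after r': (1 4 2)(3 5)
  after f': (2 5 3 4)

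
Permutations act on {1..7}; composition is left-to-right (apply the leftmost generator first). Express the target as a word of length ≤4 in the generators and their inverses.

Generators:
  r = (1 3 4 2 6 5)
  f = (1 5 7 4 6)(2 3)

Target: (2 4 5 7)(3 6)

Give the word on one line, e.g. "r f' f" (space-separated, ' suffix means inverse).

f r

  after f: (1 5 7 4 6)(2 3)
  after r: (2 4 5 7)(3 6)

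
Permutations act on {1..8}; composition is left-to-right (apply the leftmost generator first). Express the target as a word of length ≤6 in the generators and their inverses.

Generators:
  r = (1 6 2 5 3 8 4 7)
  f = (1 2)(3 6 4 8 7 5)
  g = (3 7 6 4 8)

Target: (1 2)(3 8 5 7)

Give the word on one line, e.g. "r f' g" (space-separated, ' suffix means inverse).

f' g' f' f'

  after f': (1 2)(3 5 7 8 4 6)
  after g': (1 2)(3 5)(4 7)(6 8)
  after f': (3 7 6 4 8)
  after f': (1 2)(3 8 5 7)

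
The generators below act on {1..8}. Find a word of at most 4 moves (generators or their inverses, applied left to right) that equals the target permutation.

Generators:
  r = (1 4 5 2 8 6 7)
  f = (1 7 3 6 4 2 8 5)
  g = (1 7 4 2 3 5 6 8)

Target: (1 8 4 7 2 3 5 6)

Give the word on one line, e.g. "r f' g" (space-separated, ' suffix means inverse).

  after f': (1 5 8 2 4 6 3 7)
  after r': (1 4 8 5 2)(3 6)
  after g: (1 2 7 4)(3 8 6 5)
  after f: (1 8 4 7 2 3 5 6)

f' r' g f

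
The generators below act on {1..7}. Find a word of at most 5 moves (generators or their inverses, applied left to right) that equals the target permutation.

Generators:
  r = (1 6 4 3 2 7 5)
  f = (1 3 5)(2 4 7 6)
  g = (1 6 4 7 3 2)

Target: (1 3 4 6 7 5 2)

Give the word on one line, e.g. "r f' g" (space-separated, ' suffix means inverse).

g' r' f g f'

  after g': (1 2 3 7 4 6)
  after r': (1 3 2 4)(5 7 6)
  after f: (1 5 6)(2 7)(3 4)
  after g: (1 5 4 2 3 7)
  after f': (1 3 4 6 7 5 2)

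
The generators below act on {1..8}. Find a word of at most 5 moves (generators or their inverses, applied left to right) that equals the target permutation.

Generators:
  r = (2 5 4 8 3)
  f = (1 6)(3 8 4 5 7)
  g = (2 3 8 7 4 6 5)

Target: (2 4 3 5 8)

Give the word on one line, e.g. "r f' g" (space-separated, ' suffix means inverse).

  after r': (2 3 8 4 5)
  after r': (2 8 5 3 4)
  after r': (2 4 3 5 8)

r' r' r'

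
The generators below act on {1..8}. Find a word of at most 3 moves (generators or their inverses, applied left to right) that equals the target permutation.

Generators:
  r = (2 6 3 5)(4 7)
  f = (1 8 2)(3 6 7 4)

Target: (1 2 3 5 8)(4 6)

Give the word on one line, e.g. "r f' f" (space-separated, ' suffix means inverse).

r f'

  after r: (2 6 3 5)(4 7)
  after f': (1 2 3 5 8)(4 6)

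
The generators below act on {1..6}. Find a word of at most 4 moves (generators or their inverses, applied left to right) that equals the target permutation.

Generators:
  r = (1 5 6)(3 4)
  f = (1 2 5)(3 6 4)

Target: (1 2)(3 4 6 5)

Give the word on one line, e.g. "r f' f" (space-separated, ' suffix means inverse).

r' r' f'

  after r': (1 6 5)(3 4)
  after r': (1 5 6)
  after f': (1 2)(3 4 6 5)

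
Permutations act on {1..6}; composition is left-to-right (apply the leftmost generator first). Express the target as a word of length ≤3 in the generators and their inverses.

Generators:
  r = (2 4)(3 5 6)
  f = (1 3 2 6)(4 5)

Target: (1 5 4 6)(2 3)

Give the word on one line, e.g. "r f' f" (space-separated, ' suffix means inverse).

f r' r'

  after f: (1 3 2 6)(4 5)
  after r': (1 6)(2 5)(3 4)
  after r': (1 5 4 6)(2 3)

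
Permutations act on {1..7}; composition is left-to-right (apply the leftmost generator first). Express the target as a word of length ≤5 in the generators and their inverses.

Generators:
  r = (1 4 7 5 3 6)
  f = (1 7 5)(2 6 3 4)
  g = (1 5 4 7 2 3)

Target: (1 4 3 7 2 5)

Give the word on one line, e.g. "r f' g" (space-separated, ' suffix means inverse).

  after f': (1 5 7)(2 4 3 6)
  after r: (1 3)(2 7 4 6)
  after f: (1 4 3 7 2 5)

f' r f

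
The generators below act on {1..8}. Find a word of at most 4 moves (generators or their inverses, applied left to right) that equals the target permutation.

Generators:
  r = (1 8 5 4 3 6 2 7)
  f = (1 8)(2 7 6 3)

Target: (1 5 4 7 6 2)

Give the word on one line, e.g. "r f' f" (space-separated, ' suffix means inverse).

  after f: (1 8)(2 7 6 3)
  after r: (1 5 4 3 7 2)
  after f': (1 5 4 6 7 3 2 8)
  after f': (1 5 4 7 6 2)

f r f' f'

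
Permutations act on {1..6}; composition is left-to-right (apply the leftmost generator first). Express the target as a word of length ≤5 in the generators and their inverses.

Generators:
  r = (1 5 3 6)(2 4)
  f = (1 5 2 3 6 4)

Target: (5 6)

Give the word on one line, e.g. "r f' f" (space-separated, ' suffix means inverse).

  after r': (1 6 3 5)(2 4)
  after f': (1 3)(2 6)(4 5)
  after r: (1 6 4 3 5 2)
  after f: (1 4 6)(2 5 3)
  after f: (5 6)

r' f' r f f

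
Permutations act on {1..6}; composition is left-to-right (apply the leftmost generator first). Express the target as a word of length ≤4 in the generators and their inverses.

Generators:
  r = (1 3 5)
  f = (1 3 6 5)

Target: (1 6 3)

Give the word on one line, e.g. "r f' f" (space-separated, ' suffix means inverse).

  after f: (1 3 6 5)
  after f: (1 6)(3 5)
  after r': (1 6 5)
  after r': (1 6 3)

f f r' r'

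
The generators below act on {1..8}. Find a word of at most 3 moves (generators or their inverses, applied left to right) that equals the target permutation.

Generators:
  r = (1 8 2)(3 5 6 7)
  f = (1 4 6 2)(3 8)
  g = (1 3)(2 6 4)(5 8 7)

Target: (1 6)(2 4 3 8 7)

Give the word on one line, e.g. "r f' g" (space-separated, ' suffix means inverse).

  after g': (1 3)(2 4 6)(5 7 8)
  after r': (1 7)(2 4 5 6 8 3)
  after r': (1 6)(2 4 3 8 7)

g' r' r'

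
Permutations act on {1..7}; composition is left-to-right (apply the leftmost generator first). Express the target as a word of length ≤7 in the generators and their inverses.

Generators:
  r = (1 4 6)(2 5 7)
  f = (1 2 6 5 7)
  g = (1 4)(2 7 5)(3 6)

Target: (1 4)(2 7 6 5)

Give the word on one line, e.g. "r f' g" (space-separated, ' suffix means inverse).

g' g' f f r'

  after g': (1 4)(2 5 7)(3 6)
  after g': (2 7 5)
  after f: (1 2)(5 6)
  after f: (1 6 7)
  after r': (1 4)(2 7 6 5)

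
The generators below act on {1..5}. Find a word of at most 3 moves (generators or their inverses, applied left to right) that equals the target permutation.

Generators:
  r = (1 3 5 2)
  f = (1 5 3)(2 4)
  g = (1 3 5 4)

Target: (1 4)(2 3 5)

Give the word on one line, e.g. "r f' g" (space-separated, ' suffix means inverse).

g' r' r'

  after g': (1 4 5 3)
  after r': (1 4 3 2 5)
  after r': (1 4)(2 3 5)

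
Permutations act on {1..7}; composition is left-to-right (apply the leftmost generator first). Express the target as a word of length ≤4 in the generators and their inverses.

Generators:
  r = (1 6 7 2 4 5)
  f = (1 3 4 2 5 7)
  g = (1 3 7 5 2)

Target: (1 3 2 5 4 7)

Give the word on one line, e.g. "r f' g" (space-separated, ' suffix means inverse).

  after g: (1 3 7 5 2)
  after f': (2 7)(3 5 4)
  after g: (1 3 2 5 4 7)

g f' g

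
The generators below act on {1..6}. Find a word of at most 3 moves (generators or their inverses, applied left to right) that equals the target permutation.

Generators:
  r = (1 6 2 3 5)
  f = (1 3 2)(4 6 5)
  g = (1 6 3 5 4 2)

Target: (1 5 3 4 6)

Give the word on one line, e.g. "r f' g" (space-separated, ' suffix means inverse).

r f

  after r: (1 6 2 3 5)
  after f: (1 5 3 4 6)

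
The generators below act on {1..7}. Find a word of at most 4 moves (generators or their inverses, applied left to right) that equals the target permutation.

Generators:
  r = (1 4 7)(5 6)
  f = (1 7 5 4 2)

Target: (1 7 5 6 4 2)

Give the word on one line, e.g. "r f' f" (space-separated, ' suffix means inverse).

  after r': (1 7 4)(5 6)
  after r': (1 4 7)
  after r': (5 6)
  after f: (1 7 5 6 4 2)

r' r' r' f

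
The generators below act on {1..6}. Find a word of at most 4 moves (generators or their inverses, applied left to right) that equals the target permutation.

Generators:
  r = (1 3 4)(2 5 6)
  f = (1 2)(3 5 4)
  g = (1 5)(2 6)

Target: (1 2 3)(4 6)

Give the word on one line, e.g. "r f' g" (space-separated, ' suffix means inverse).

  after r: (1 3 4)(2 5 6)
  after f: (1 5 6)(2 4)
  after r': (1 2 3)(4 6)

r f r'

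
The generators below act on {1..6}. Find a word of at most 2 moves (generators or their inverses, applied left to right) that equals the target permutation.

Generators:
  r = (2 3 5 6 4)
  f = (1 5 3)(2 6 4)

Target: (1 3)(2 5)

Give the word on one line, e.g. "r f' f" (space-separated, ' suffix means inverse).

  after f: (1 5 3)(2 6 4)
  after r': (1 3)(2 5)

f r'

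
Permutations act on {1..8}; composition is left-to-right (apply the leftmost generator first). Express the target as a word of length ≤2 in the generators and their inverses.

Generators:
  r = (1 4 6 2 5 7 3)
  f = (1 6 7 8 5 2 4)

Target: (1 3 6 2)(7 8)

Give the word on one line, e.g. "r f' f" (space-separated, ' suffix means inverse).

r' f'

  after r': (1 3 7 5 2 6 4)
  after f': (1 3 6 2)(7 8)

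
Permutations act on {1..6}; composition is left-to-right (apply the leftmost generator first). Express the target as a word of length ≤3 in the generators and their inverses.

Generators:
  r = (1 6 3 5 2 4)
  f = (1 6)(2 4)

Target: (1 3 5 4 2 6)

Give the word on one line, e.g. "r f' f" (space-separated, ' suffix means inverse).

f r f'

  after f: (1 6)(2 4)
  after r: (1 3 5 2)
  after f': (1 3 5 4 2 6)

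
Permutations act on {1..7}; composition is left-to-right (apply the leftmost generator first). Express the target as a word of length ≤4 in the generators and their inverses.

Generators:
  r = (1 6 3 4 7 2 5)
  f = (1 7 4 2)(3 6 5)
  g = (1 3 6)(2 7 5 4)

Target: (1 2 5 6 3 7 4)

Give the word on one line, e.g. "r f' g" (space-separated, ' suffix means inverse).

  after f': (1 2 4 7)(3 5 6)
  after g: (1 7 3 4 5)
  after r: (1 2 5 6 3 7 4)

f' g r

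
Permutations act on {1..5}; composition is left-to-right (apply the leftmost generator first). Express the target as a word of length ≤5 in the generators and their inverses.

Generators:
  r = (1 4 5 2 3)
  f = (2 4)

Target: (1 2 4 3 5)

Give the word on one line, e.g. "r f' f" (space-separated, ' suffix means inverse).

  after r: (1 4 5 2 3)
  after r: (1 5 3 4 2)
  after r: (1 2 4 3 5)

r r r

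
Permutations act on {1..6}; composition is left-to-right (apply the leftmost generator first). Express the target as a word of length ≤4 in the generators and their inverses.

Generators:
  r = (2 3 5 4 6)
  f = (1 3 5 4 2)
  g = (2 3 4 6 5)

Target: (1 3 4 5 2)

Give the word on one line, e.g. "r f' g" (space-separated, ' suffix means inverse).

r f' g

  after r: (2 3 5 4 6)
  after f': (1 2)(4 6)
  after g: (1 3 4 5 2)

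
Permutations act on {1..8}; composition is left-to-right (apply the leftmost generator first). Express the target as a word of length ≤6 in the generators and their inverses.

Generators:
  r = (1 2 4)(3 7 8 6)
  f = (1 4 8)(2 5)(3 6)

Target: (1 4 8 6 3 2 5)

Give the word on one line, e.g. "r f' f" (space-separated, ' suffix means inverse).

  after f: (1 4 8)(2 5)(3 6)
  after r': (1 2 5)(3 8 4 7)
  after f': (1 5 8)(3 4 7 6)
  after f': (1 2 5 4 7 3)
  after r: (1 4 8 6 3 2 5)

f r' f' f' r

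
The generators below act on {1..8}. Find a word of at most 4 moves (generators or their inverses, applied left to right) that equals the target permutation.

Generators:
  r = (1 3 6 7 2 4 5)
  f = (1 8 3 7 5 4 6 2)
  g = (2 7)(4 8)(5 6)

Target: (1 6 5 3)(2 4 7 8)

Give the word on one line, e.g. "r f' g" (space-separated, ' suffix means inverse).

f' f' g' g'

  after f': (1 2 6 4 5 7 3 8)
  after f': (1 6 5 3)(2 4 7 8)
  after g': (1 5 3)(2 8 7 4)
  after g': (1 6 5 3)(2 4 7 8)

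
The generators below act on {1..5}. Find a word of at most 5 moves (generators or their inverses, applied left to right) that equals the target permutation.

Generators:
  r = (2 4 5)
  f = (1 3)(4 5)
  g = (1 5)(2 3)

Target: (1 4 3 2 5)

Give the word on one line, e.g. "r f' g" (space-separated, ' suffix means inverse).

  after r: (2 4 5)
  after g: (1 5 3 2 4)
  after f': (1 4 3 2 5)

r g f'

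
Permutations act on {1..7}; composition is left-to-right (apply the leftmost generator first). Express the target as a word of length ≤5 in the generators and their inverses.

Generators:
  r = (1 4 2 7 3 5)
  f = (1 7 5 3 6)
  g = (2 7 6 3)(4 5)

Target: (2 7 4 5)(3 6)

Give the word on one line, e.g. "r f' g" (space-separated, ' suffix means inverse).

r g f r' f'

  after r: (1 4 2 7 3 5)
  after g: (1 5)(2 6 3 4 7)
  after f: (1 3 4 5 7 2)
  after r': (1 7 4 3)(2 5)
  after f': (2 7 4 5)(3 6)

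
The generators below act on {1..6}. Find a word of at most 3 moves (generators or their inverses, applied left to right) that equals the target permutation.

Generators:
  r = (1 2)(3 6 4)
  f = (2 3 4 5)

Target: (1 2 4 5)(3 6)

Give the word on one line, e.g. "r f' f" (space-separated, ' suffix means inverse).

f r'

  after f: (2 3 4 5)
  after r': (1 2 4 5)(3 6)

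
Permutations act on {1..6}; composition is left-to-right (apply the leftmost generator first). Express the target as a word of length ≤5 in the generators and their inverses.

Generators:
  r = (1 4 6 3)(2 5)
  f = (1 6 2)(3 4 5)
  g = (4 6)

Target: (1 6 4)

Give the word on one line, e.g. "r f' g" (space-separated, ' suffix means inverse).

  after r: (1 4 6 3)(2 5)
  after g': (1 6 3)(2 5)
  after r': (1 4)
  after g: (1 6 4)

r g' r' g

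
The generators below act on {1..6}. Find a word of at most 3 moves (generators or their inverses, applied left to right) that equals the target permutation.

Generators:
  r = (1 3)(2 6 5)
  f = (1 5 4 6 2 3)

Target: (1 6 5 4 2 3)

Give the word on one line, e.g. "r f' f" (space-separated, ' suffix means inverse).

  after f: (1 5 4 6 2 3)
  after r: (1 2)(4 5)
  after r: (1 6 5 4 2 3)

f r r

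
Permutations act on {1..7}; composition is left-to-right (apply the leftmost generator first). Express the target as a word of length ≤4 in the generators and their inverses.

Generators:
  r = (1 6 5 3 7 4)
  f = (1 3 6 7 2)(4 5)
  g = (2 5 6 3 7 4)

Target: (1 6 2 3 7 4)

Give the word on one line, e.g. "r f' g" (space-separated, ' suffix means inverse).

r' f' r'

  after r': (1 4 7 3 5 6)
  after f': (1 5 3 4 6 2 7)
  after r': (1 6 2 3 7 4)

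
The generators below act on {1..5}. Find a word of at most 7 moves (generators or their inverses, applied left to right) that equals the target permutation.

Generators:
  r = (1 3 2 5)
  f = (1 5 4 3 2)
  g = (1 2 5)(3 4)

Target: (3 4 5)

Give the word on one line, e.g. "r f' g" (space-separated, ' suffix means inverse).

r' r' f' r g'

  after r': (1 5 2 3)
  after r': (1 2)(3 5)
  after f': (1 3)(4 5)
  after r: (1 2 5 4)
  after g': (3 4 5)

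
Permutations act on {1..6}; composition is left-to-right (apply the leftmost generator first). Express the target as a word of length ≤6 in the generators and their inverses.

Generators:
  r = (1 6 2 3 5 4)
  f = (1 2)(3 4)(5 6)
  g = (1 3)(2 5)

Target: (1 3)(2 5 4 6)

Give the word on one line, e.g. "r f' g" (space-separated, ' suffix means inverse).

r' f g' g'

  after r': (1 4 5 3 2 6)
  after f: (1 3)(2 5 4 6)
  after g': (4 6 5)
  after g': (1 3)(2 5 4 6)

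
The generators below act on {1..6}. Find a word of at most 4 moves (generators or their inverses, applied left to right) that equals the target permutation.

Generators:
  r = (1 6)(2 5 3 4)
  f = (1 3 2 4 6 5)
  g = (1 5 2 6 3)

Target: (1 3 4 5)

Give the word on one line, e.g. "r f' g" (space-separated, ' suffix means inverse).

g' f' g'

  after g': (1 3 6 2 5)
  after f': (2 6 3 4)
  after g': (1 3 4 5)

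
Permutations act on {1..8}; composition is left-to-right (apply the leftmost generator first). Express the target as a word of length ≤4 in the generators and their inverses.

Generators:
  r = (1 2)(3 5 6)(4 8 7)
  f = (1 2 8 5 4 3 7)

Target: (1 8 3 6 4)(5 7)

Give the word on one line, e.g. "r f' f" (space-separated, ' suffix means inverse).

r' f

  after r': (1 2)(3 6 5)(4 7 8)
  after f: (1 8 3 6 4)(5 7)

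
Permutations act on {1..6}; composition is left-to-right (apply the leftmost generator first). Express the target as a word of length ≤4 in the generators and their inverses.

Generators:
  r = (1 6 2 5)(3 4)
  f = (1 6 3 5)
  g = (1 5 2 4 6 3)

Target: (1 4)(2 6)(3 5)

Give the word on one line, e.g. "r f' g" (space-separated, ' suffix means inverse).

g f' r f'

  after g: (1 5 2 4 6 3)
  after f': (1 3 5 2 4)
  after r: (1 4 6 2 3)
  after f': (1 4)(2 6)(3 5)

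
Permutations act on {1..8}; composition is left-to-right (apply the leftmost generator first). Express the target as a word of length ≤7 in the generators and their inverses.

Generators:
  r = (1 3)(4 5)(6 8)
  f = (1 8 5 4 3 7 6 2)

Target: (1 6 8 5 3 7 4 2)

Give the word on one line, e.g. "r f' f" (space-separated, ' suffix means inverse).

  after r: (1 3)(4 5)(6 8)
  after f': (1 4 8 7 3 2 6)
  after f': (1 5 8 3 6 2 7 4)
  after f': (1 8 4 2 3 7 5)
  after r: (1 6 8 5 3 7 4 2)

r f' f' f' r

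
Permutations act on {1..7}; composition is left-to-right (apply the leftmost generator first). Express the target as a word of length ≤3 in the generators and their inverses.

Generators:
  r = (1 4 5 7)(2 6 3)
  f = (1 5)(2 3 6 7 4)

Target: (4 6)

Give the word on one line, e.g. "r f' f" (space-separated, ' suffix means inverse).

r r f'

  after r: (1 4 5 7)(2 6 3)
  after r: (1 5)(2 3 6)(4 7)
  after f': (4 6)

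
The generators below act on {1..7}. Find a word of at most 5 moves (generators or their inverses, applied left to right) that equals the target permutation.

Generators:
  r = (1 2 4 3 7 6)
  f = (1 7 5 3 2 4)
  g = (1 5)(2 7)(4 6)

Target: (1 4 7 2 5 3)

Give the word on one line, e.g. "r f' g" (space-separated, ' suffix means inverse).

  after g': (1 5)(2 7)(4 6)
  after f: (1 3 2 5 7 4 6)
  after r': (1 4 7 2 5 3)

g' f r'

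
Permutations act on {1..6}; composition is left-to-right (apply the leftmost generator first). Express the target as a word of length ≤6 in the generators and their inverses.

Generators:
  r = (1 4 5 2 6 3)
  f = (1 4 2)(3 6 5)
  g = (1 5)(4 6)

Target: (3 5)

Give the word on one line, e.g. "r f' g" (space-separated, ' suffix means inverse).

r' g f' g

  after r': (1 3 6 2 5 4)
  after g: (1 3 4 5 6 2)
  after f': (1 5 3)(4 6)
  after g: (3 5)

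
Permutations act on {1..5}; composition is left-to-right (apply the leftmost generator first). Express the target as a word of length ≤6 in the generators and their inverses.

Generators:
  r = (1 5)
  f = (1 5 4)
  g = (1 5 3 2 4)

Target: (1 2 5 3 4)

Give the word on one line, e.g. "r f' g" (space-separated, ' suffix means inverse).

  after r': (1 5)
  after g: (1 3 2 4)
  after g: (1 2)(3 4 5)
  after r: (1 2 5 3 4)

r' g g r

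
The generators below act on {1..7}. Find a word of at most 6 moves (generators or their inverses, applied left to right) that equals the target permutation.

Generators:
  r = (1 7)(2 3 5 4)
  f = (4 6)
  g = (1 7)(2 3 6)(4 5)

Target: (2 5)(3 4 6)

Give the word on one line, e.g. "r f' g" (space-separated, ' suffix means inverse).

f' r' r' f' f'

  after f': (4 6)
  after r': (1 7)(2 4 6 5 3)
  after r': (2 5)(3 4 6)
  after f': (2 5)(3 6)
  after f': (2 5)(3 4 6)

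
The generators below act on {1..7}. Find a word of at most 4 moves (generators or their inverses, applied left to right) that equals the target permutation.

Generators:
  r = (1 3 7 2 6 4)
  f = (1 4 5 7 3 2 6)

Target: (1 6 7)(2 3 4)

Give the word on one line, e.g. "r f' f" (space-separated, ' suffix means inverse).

  after r': (1 4 6 2 7 3)
  after r': (1 6 7)(2 3 4)

r' r'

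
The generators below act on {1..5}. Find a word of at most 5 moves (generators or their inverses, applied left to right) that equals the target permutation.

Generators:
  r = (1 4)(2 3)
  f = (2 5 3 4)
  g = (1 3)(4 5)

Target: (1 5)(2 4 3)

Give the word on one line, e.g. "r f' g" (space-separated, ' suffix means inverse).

  after g': (1 3)(4 5)
  after r: (1 2 3 4 5)
  after f: (1 5)(2 4 3)
  after g': (1 4)(2 5 3)
  after g': (1 5)(2 4 3)

g' r f g' g'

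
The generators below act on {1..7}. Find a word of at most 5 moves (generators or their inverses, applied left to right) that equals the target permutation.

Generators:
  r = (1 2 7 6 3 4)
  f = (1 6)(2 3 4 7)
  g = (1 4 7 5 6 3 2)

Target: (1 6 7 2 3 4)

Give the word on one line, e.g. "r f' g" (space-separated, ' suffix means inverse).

g' r f f g'

  after g': (1 2 3 6 5 7 4)
  after r: (1 7)(2 4)(5 6)
  after f: (1 2 7 6 5)(3 4)
  after f: (1 3 7)(5 6)
  after g': (1 6 7 2 3 4)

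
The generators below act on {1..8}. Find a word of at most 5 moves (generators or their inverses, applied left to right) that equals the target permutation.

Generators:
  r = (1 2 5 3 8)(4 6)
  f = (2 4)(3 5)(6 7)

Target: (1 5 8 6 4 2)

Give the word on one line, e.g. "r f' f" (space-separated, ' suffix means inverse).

f' r r f r'

  after f': (2 4)(3 5)(6 7)
  after r: (1 2 6 7 4 5 8)
  after r: (1 5)(2 4 3 8)(6 7)
  after f: (1 3 8 4 5)
  after r': (1 5 8 6 4 2)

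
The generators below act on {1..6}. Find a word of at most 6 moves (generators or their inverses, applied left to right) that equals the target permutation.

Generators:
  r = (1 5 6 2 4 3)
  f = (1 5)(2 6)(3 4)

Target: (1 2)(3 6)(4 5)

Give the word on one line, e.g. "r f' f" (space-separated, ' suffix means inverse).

f r f' r' f'

  after f: (1 5)(2 6)(3 4)
  after r: (1 6 4)
  after f': (1 2 6 3 4 5)
  after r': (1 6 4)(2 5 3)
  after f': (1 2)(3 6)(4 5)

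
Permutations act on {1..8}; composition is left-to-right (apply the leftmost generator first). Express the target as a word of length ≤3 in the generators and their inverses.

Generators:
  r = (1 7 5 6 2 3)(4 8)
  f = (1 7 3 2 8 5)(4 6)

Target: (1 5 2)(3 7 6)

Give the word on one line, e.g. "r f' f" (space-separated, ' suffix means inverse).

r r

  after r: (1 7 5 6 2 3)(4 8)
  after r: (1 5 2)(3 7 6)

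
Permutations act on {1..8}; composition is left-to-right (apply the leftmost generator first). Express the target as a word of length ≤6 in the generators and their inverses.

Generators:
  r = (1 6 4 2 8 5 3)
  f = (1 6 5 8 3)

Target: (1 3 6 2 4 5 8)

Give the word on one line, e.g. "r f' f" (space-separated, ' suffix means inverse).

r f' f' r f'

  after r: (1 6 4 2 8 5 3)
  after f': (2 5 8 6 4)
  after f': (1 3 8)(2 6 4)
  after r: (2 4 8 6)(3 5)
  after f': (1 3 6 2 4 5 8)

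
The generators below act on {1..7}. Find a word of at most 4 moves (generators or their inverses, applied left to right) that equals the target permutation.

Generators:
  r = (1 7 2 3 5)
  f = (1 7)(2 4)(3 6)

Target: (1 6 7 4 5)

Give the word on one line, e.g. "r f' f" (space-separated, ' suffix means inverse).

f' r r f

  after f': (1 7)(2 4)(3 6)
  after r: (1 2 4 3 6 5)
  after r: (1 3 6)(2 4 5 7)
  after f: (1 6 7 4 5)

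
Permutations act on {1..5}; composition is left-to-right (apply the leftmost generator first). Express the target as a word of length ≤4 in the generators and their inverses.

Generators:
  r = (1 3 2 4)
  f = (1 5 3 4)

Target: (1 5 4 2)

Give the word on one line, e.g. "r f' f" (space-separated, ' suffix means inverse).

  after r: (1 3 2 4)
  after f': (1 5)(2 3)
  after r': (1 5 4 2)

r f' r'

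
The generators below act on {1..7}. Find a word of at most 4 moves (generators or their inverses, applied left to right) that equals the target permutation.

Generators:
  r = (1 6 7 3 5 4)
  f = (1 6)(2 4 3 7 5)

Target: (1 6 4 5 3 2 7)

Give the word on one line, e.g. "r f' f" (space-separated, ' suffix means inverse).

  after r': (1 4 5 3 7 6)
  after f: (1 3 5 7)(2 4)
  after f: (1 7 6)(2 3)
  after r': (1 6 4 5 3 2 7)

r' f f r'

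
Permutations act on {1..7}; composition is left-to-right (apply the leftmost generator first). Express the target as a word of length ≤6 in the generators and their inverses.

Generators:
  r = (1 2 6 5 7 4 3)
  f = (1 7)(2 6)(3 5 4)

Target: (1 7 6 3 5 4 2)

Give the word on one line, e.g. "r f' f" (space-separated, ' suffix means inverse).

f' r' f' f' r'

  after f': (1 7)(2 6)(3 4 5)
  after r': (1 5 4 6)(3 7)
  after f': (1 3)(2 6 7 4)
  after f': (1 4 6)(3 7 5)
  after r': (1 7 6 3 5 4 2)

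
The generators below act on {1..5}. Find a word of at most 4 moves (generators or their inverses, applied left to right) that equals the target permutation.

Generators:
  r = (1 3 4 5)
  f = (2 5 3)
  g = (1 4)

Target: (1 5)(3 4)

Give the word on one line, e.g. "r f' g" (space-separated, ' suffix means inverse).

g' r

  after g': (1 4)
  after r: (1 5)(3 4)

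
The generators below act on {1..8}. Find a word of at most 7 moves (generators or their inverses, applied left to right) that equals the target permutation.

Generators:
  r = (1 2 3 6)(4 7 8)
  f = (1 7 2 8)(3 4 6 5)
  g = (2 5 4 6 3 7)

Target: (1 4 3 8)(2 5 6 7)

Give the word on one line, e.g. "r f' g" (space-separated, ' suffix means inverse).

f r f r' f'

  after f: (1 7 2 8)(3 4 6 5)
  after r: (1 8 2 4)(3 7)(5 6)
  after f: (2 6 3)(4 7)
  after r': (1 6 2 3)(7 8)
  after f': (1 4 3 8)(2 5 6 7)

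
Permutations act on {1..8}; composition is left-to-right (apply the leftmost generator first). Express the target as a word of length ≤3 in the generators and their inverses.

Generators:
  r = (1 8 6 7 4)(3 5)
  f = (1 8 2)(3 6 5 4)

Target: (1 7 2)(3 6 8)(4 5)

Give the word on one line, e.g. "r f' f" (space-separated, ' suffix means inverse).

r' r' f

  after r': (1 4 7 6 8)(3 5)
  after r': (1 7 8 4 6)
  after f: (1 7 2)(3 6 8)(4 5)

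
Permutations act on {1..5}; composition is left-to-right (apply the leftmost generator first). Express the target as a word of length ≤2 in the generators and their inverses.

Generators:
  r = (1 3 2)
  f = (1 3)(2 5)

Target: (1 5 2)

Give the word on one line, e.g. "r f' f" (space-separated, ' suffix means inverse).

  after r': (1 2 3)
  after f: (1 5 2)

r' f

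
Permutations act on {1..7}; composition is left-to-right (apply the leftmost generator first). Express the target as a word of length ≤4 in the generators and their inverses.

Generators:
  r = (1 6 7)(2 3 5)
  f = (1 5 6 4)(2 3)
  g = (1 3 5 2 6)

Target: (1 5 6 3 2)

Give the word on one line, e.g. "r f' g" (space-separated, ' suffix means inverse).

g g

  after g: (1 3 5 2 6)
  after g: (1 5 6 3 2)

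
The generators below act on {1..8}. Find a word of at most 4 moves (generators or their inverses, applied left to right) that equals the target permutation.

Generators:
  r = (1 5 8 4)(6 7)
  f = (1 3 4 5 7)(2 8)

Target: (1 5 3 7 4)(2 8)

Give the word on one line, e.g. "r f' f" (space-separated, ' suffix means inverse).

  after f: (1 3 4 5 7)(2 8)
  after f: (1 4 7 3 5)
  after f: (1 5 3 7 4)(2 8)

f f f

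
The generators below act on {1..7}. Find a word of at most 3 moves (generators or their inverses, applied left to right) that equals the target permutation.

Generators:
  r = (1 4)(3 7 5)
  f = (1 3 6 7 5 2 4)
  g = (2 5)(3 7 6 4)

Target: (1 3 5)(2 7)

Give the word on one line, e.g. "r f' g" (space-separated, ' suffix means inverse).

r' g' f'

  after r': (1 4)(3 5 7)
  after g': (1 6 7 4)(2 5 3)
  after f': (1 3 5)(2 7)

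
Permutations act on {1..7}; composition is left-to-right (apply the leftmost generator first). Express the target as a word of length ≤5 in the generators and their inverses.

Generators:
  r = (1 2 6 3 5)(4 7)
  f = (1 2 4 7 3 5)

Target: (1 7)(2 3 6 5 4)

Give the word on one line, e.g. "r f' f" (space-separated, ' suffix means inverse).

r' f' f'

  after r': (1 5 3 6 2)(4 7)
  after f': (1 3 6)(2 5 7)
  after f': (1 7)(2 3 6 5 4)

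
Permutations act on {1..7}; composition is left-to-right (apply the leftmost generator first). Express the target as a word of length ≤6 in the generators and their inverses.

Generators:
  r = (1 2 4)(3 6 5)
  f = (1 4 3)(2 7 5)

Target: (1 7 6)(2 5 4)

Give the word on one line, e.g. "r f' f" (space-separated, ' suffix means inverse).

f r r f

  after f: (1 4 3)(2 7 5)
  after r: (2 7 3)(4 6 5)
  after r: (1 2 7 6 3 4 5)
  after f: (1 7 6)(2 5 4)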